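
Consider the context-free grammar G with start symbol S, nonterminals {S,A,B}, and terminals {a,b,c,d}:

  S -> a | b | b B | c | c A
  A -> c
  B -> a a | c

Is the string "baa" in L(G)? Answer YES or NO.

CNF form of G:
  S -> T1 B | T2 A | a | b | c
  A -> c
  B -> T0 T0 | c
  T0 -> a
  T1 -> b
  T2 -> c

Fill CYK table bottom-up:
  T[0,0] 'b' = {S,T1}  orig:{S}
  T[1,1] 'a' = {S,T0}  orig:{S}
  T[2,2] 'a' = {S,T0}  orig:{S}
  T[0,1] 'ba' = ∅
  T[1,2] 'aa' = {B}
  T[0,2] 'baa' = {S}

S ∈ T[0,2] ⇒ YES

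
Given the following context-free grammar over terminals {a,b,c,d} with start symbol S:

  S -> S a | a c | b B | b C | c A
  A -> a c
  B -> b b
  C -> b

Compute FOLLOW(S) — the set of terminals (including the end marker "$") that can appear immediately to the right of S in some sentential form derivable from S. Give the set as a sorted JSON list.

FIRST iteration:
iter 1:
  A via A→a c: +{a}
  B via B→b b: +{b}
  C via C→b: +{b}
  S via S→a c: +{a}
  S via S→b B: +{b}
  S via S→c A: +{c}
  FIRST[S]={a,b,c}  FIRST[A]={a}  FIRST[B]={b}  FIRST[C]={b}
iter 2: (stable)
  FIRST[S]={a,b,c}  FIRST[A]={a}  FIRST[B]={b}  FIRST[C]={b}

FOLLOW sets:
initialize: $ ∈ FOLLOW(S)
round 1:
  S→S a: FOLLOW(S) ⊇ FIRST(a) = {a}; new: +{a}
  S→b B: FOLLOW(B) ⊇ FOLLOW(S) ⊇ {$,a}; new: +{$,a}
  S→b C: FOLLOW(C) ⊇ FOLLOW(S) ⊇ {$,a}; new: +{$,a}
  S→c A: FOLLOW(A) ⊇ FOLLOW(S) ⊇ {$,a}; new: +{$,a}
  FOLLOW(S)={$,a}  FOLLOW(A)={$,a}  FOLLOW(B)={$,a}  FOLLOW(C)={$,a}
round 2: (stable)
  FOLLOW(S)={$,a}  FOLLOW(A)={$,a}  FOLLOW(B)={$,a}  FOLLOW(C)={$,a}

FOLLOW(S) = ["$", "a"]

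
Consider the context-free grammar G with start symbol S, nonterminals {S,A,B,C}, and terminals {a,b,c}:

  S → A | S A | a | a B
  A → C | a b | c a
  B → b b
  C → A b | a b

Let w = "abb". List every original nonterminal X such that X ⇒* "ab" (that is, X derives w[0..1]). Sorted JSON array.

CNF form of G:
  S -> A T0 | S A | T1 B | T1 T0 | T2 T1 | a
  A -> A T0 | T1 T0 | T2 T1
  B -> T0 T0
  C -> A T0 | T1 T0
  T0 -> b
  T1 -> a
  T2 -> c

CYK table (by increasing span) — only the sub-triangle for w[0..1]:
  [0..0]={S,T1}  "a"  orig:{S}
  [1..1]={T0}  "b"  orig:{}
  [0..1]={A,C,S}  "ab"

Original NTs in T[0,1] deriving "ab": ["A", "C", "S"]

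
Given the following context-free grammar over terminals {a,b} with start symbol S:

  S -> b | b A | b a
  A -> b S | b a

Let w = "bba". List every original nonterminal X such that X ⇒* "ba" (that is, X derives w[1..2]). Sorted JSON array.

CNF form of G:
  S -> T0 A | T0 T1 | b
  A -> T0 S | T0 T1
  T0 -> b
  T1 -> a

Fill CYK table bottom-up, restricted to cells inside w[1..2]:
  cell(1,1) b: {S,T0}  orig:{S}
  cell(2,2) a: {T1}  orig:{}
  cell(1,2) ba: {A,S}

Original NTs in T[1,2] deriving "ba": ["A", "S"]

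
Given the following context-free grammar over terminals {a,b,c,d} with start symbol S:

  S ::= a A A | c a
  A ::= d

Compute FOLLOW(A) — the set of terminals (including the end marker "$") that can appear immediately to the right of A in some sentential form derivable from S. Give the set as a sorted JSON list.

FIRST sets, iterate to fixpoint:
[1]
  A via A→d: +{d}
  S via S→a A A: +{a}
  S via S→c a: +{c}
  S: {a,c}  A: {d}
[2] (no change)
  S: {a,c}  A: {d}

Compute FOLLOW by fixpoint:
seed FOLLOW(S) with $
round 1:
  S→a A A: FOLLOW(A) ⊇ FIRST(A) = {d}; new: +{d}
  S→a A A: FOLLOW(A) ⊇ FOLLOW(S) ⊇ {$}; new: +{$}
  FOLLOW[S]={$}  FOLLOW[A]={$,d}
round 2: — fixpoint
  FOLLOW[S]={$}  FOLLOW[A]={$,d}

FOLLOW(A) = ["$", "d"]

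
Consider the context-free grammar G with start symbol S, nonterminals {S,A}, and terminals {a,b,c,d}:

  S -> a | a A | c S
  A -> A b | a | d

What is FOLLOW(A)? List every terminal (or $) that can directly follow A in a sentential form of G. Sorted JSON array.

FIRST sets, iterate to fixpoint:
iter 1:
  A via A→a: +{a}
  A via A→d: +{d}
  S via S→a: +{a}
  S via S→c S: +{c}
  FIRST[S]={a,c}  FIRST[A]={a,d}
iter 2: done
  FIRST[S]={a,c}  FIRST[A]={a,d}

FOLLOW iteration:
initialize: $ ∈ FOLLOW(S)
round 1:
  A→A b: FOLLOW(A) ⊇ FIRST(b) = {b}; new: +{b}
  S→a A: FOLLOW(A) ⊇ FOLLOW(S) ⊇ {$}; new: +{$}
  S: {$}  A: {$,b}
round 2: (stable)
  S: {$}  A: {$,b}

FOLLOW(A) = ["$", "b"]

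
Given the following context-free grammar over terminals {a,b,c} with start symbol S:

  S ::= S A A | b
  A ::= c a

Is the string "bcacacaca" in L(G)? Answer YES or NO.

CNF form of G:
  S -> S X2 | b
  A -> T0 T1
  T0 -> c
  T1 -> a
  X2 -> A A

Fill CYK table bottom-up:
  [0..0]={S}  "b"
  [1..1]={T0}  "c"  orig:{}
  [2..2]={T1}  "a"  orig:{}
  [3..3]={T0}  "c"  orig:{}
  [4..4]={T1}  "a"  orig:{}
  [5..5]={T0}  "c"  orig:{}
  [6..6]={T1}  "a"  orig:{}
  [7..7]={T0}  "c"  orig:{}
  [8..8]={T1}  "a"  orig:{}
  [0..1]=∅  "bc"
  [1..2]={A}  "ca"
  [2..3]=∅  "ac"
  [3..4]={A}  "ca"
  [4..5]=∅  "ac"
  [5..6]={A}  "ca"
  [6..7]=∅  "ac"
  [7..8]={A}  "ca"
  [0..2]=∅  "bca"
  [1..3]=∅  "cac"
  [2..4]=∅  "aca"
  [3..5]=∅  "cac"
  [4..6]=∅  "aca"
  [5..7]=∅  "cac"
  [6..8]=∅  "aca"
  [0..3]=∅  "bcac"
  [1..4]={X2}  "caca"  orig:{}
  [2..5]=∅  "acac"
  [3..6]={X2}  "caca"  orig:{}
  [4..7]=∅  "acac"
  [5..8]={X2}  "caca"  orig:{}
  [0..4]={S}  "bcaca"
  [1..5]=∅  "cacac"
  [2..6]=∅  "acaca"
  [3..7]=∅  "cacac"
  [4..8]=∅  "acaca"
  [0..5]=∅  "bcacac"
  [1..6]=∅  "cacaca"
  [2..7]=∅  "acacac"
  [3..8]=∅  "cacaca"
  [0..6]=∅  "bcacaca"
  [1..7]=∅  "cacacac"
  [2..8]=∅  "acacaca"
  [0..7]=∅  "bcacacac"
  [1..8]=∅  "cacacaca"
  [0..8]={S}  "bcacacaca"

S ∈ T[0,8] ⇒ YES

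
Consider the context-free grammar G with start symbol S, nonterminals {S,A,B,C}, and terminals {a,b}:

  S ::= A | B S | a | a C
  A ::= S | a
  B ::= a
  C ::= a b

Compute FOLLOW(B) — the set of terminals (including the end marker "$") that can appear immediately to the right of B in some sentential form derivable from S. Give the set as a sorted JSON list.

FIRST sets, iterate to fixpoint:
round 1:
  A via A→a: +{a}
  B via B→a: +{a}
  C via C→a b: +{a}
  S via S→A: +{a}
  FIRST(S)={a}  FIRST(A)={a}  FIRST(B)={a}  FIRST(C)={a}
round 2: done
  FIRST(S)={a}  FIRST(A)={a}  FIRST(B)={a}  FIRST(C)={a}

FOLLOW sets:
initialize: $ ∈ FOLLOW(S)
[1]
  S→A: FOLLOW(A) ⊇ FOLLOW(S) ⊇ {$}; new: +{$}
  S→B S: FOLLOW(B) ⊇ FIRST(S) = {a}; new: +{a}
  S→a C: FOLLOW(C) ⊇ FOLLOW(S) ⊇ {$}; new: +{$}
  FOLLOW[S]={$}  FOLLOW[A]={$}  FOLLOW[B]={a}  FOLLOW[C]={$}
[2] (no change)
  FOLLOW[S]={$}  FOLLOW[A]={$}  FOLLOW[B]={a}  FOLLOW[C]={$}

FOLLOW(B) = ["a"]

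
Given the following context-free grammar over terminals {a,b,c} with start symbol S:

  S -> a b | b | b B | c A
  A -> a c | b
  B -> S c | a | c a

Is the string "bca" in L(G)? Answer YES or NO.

CNF form of G:
  S -> T0 T2 | T1 A | T2 B | b
  A -> T0 T1 | b
  B -> S T1 | T1 T0 | a
  T0 -> a
  T1 -> c
  T2 -> b

CYK table (by increasing span):
  T[0,0] 'b' = {A,S,T2}  orig:{A,S}
  T[1,1] 'c' = {T1}  orig:{}
  T[2,2] 'a' = {B,T0}  orig:{B}
  T[0,1] 'bc' = {B}
  T[1,2] 'ca' = {B}
  T[0,2] 'bca' = {S}

S ∈ T[0,2] ⇒ YES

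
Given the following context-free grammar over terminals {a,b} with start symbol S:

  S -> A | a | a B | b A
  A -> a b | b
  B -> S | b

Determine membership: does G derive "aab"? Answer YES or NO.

Convert to CNF:
  S -> T0 B | T0 T1 | T1 A | a | b
  A -> T0 T1 | b
  B -> T0 B | T0 T1 | T1 A | a | b
  T0 -> a
  T1 -> b

CYK table (by increasing span):
  [0..0]={B,S,T0}  "a"  orig:{B,S}
  [1..1]={B,S,T0}  "a"  orig:{B,S}
  [2..2]={A,B,S,T1}  "b"  orig:{A,B,S}
  [0..1]={B,S}  "aa"
  [1..2]={A,B,S}  "ab"
  [0..2]={B,S}  "aab"

S ∈ T[0,2] ⇒ YES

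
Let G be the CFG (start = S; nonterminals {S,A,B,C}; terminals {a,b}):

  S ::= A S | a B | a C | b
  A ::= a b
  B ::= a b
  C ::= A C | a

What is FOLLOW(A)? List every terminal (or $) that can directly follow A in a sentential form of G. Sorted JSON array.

FIRST iteration:
iter 1:
  A via A→a b: +{a}
  B via B→a b: +{a}
  C via C→A C: +{a}
  S via S→A S: +{a}
  S via S→b: +{b}
  FIRST(S)={a,b}  FIRST(A)={a}  FIRST(B)={a}  FIRST(C)={a}
iter 2: — fixpoint
  FIRST(S)={a,b}  FIRST(A)={a}  FIRST(B)={a}  FIRST(C)={a}

FOLLOW sets:
initialize: $ ∈ FOLLOW(S)
round 1:
  C→A C: FOLLOW(A) ⊇ FIRST(C) = {a}; new: +{a}
  S→A S: FOLLOW(A) ⊇ FIRST(S) = {a,b}; new: +{b}
  S→a B: FOLLOW(B) ⊇ FOLLOW(S) ⊇ {$}; new: +{$}
  S→a C: FOLLOW(C) ⊇ FOLLOW(S) ⊇ {$}; new: +{$}
  FOLLOW[S]={$}  FOLLOW[A]={a,b}  FOLLOW[B]={$}  FOLLOW[C]={$}
round 2: done
  FOLLOW[S]={$}  FOLLOW[A]={a,b}  FOLLOW[B]={$}  FOLLOW[C]={$}

FOLLOW(A) = ["a", "b"]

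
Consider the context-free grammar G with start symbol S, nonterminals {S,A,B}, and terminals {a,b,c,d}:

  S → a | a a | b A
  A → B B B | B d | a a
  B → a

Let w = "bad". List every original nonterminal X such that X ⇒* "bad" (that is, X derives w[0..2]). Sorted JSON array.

CNF form of G:
  S -> T1 T1 | T2 A | a
  A -> B T0 | B X3 | T1 T1
  B -> a
  T0 -> d
  T1 -> a
  T2 -> b
  X3 -> B B

CYK fill, restricted to cells inside w[0..2]:
  [0..0]={T2}  "b"  orig:{}
  [1..1]={B,S,T1}  "a"  orig:{B,S}
  [2..2]={T0}  "d"  orig:{}
  [0..1]=∅  "ba"
  [1..2]={A}  "ad"
  [0..2]={S}  "bad"

Original NTs in T[0,2] deriving "bad": ["S"]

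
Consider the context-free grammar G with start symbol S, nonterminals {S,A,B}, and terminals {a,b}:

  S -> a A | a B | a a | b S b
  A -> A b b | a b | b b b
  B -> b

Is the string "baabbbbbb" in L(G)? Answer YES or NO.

CNF form of G:
  S -> T0 X4 | T1 A | T1 B | T1 T1
  A -> A X2 | T0 X3 | T1 T0
  B -> b
  T0 -> b
  T1 -> a
  X2 -> T0 T0
  X3 -> T0 T0
  X4 -> S T0

CYK table (by increasing span):
  cell(0,0) b: {B,T0}  orig:{B}
  cell(1,1) a: {T1}  orig:{}
  cell(2,2) a: {T1}  orig:{}
  cell(3,3) b: {B,T0}  orig:{B}
  cell(4,4) b: {B,T0}  orig:{B}
  cell(5,5) b: {B,T0}  orig:{B}
  cell(6,6) b: {B,T0}  orig:{B}
  cell(7,7) b: {B,T0}  orig:{B}
  cell(8,8) b: {B,T0}  orig:{B}
  cell(0,1) ba: ∅
  cell(1,2) aa: {S}
  cell(2,3) ab: {A,S}
  cell(3,4) bb: {X2,X3}  orig:{}
  cell(4,5) bb: {X2,X3}  orig:{}
  cell(5,6) bb: {X2,X3}  orig:{}
  cell(6,7) bb: {X2,X3}  orig:{}
  cell(7,8) bb: {X2,X3}  orig:{}
  cell(0,2) baa: ∅
  cell(1,3) aab: {S,X4}  orig:{S}
  cell(2,4) abb: {X4}  orig:{}
  cell(3,5) bbb: {A}
  cell(4,6) bbb: {A}
  cell(5,7) bbb: {A}
  cell(6,8) bbb: {A}
  cell(0,3) baab: {S}
  cell(1,4) aabb: {X4}  orig:{}
  cell(2,5) abbb: {A,S}
  cell(3,6) bbbb: ∅
  cell(4,7) bbbb: ∅
  cell(5,8) bbbb: ∅
  cell(0,4) baabb: {S,X4}  orig:{S}
  cell(1,5) aabbb: {S}
  cell(2,6) abbbb: {X4}  orig:{}
  cell(3,7) bbbbb: {A}
  cell(4,8) bbbbb: {A}
  cell(0,5) baabbb: {X4}  orig:{}
  cell(1,6) aabbbb: {X4}  orig:{}
  cell(2,7) abbbbb: {A,S}
  cell(3,8) bbbbbb: ∅
  cell(0,6) baabbbb: {S}
  cell(1,7) aabbbbb: {S}
  cell(2,8) abbbbbb: {X4}  orig:{}
  cell(0,7) baabbbbb: {X4}  orig:{}
  cell(1,8) aabbbbbb: {X4}  orig:{}
  cell(0,8) baabbbbbb: {S}

S ∈ T[0,8] ⇒ YES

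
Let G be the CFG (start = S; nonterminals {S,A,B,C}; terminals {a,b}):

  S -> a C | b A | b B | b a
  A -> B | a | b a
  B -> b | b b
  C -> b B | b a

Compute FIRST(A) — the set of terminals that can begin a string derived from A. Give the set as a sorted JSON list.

FIRST iteration:
[1]
  A via A→a: +{a}
  A via A→b a: +{b}
  B via B→b: +{b}
  C via C→b B: +{b}
  S via S→a C: +{a}
  S via S→b A: +{b}
  S: {a,b}  A: {a,b}  B: {b}  C: {b}
[2] (no change)
  S: {a,b}  A: {a,b}  B: {b}  C: {b}

FIRST(A) = ["a", "b"]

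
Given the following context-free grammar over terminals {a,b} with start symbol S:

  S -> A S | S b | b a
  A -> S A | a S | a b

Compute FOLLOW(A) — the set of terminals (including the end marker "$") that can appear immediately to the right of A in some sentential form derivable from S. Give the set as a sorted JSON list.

FIRST iteration:
round 1:
  A via A→a S: +{a}
  S via S→A S: +{a}
  S via S→b a: +{b}
  FIRST[S]={a,b}  FIRST[A]={a}
round 2:
  A via A→S A: +{b}
  FIRST[S]={a,b}  FIRST[A]={a,b}
round 3: — fixpoint
  FIRST[S]={a,b}  FIRST[A]={a,b}

Compute FOLLOW by fixpoint:
initialize: $ ∈ FOLLOW(S)
pass 1:
  A→S A: FOLLOW(S) ⊇ FIRST(A) = {a,b}; new: +{a,b}
  S→A S: FOLLOW(A) ⊇ FIRST(S) = {a,b}; new: +{a,b}
  FOLLOW(S)={$,a,b}  FOLLOW(A)={a,b}
pass 2: — fixpoint
  FOLLOW(S)={$,a,b}  FOLLOW(A)={a,b}

FOLLOW(A) = ["a", "b"]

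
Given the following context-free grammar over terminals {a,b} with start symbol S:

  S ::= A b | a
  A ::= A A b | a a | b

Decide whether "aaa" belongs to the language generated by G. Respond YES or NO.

CNF form of G:
  S -> A T0 | a
  A -> A X2 | T1 T1 | b
  T0 -> b
  T1 -> a
  X2 -> A T0

Fill CYK table bottom-up:
  [0..0]={S,T1}  "a"  orig:{S}
  [1..1]={S,T1}  "a"  orig:{S}
  [2..2]={S,T1}  "a"  orig:{S}
  [0..1]={A}  "aa"
  [1..2]={A}  "aa"
  [0..2]=∅  "aaa"

S ∉ T[0,2] ⇒ NO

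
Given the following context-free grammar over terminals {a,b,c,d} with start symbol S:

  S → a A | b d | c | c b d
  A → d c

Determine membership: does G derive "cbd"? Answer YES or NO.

CNF form of G:
  S -> T1 X4 | T2 A | T3 T0 | c
  A -> T0 T1
  T0 -> d
  T1 -> c
  T2 -> a
  T3 -> b
  X4 -> T3 T0

CYK table (by increasing span):
  [0..0]={S,T1}  "c"  orig:{S}
  [1..1]={T3}  "b"  orig:{}
  [2..2]={T0}  "d"  orig:{}
  [0..1]=∅  "cb"
  [1..2]={S,X4}  "bd"  orig:{S}
  [0..2]={S}  "cbd"

S ∈ T[0,2] ⇒ YES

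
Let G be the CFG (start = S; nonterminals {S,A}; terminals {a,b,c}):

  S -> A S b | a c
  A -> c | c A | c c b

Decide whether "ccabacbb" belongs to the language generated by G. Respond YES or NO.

CNF form of G:
  S -> A X4 | T2 T0
  A -> T0 A | T0 X3 | c
  T0 -> c
  T1 -> b
  T2 -> a
  X3 -> T0 T1
  X4 -> S T1

Fill CYK table bottom-up:
  cell(0,0) c: {A,T0}  orig:{A}
  cell(1,1) c: {A,T0}  orig:{A}
  cell(2,2) a: {T2}  orig:{}
  cell(3,3) b: {T1}  orig:{}
  cell(4,4) a: {T2}  orig:{}
  cell(5,5) c: {A,T0}  orig:{A}
  cell(6,6) b: {T1}  orig:{}
  cell(7,7) b: {T1}  orig:{}
  cell(0,1) cc: {A}
  cell(1,2) ca: ∅
  cell(2,3) ab: ∅
  cell(3,4) ba: ∅
  cell(4,5) ac: {S}
  cell(5,6) cb: {X3}  orig:{}
  cell(6,7) bb: ∅
  cell(0,2) cca: ∅
  cell(1,3) cab: ∅
  cell(2,4) aba: ∅
  cell(3,5) bac: ∅
  cell(4,6) acb: {X4}  orig:{}
  cell(5,7) cbb: ∅
  cell(0,3) ccab: ∅
  cell(1,4) caba: ∅
  cell(2,5) abac: ∅
  cell(3,6) bacb: ∅
  cell(4,7) acbb: ∅
  cell(0,4) ccaba: ∅
  cell(1,5) cabac: ∅
  cell(2,6) abacb: ∅
  cell(3,7) bacbb: ∅
  cell(0,5) ccabac: ∅
  cell(1,6) cabacb: ∅
  cell(2,7) abacbb: ∅
  cell(0,6) ccabacb: ∅
  cell(1,7) cabacbb: ∅
  cell(0,7) ccabacbb: ∅

S ∉ T[0,7] ⇒ NO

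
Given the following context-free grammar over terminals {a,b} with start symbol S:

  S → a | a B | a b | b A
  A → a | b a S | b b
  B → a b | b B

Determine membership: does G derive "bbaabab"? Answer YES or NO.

CNF form of G:
  S -> T0 A | T1 B | T1 T0 | a
  A -> T0 T0 | T0 X2 | a
  B -> T0 B | T1 T0
  T0 -> b
  T1 -> a
  X2 -> T1 S

CYK table (by increasing span):
  [0..0]={T0}  "b"  orig:{}
  [1..1]={T0}  "b"  orig:{}
  [2..2]={A,S,T1}  "a"  orig:{A,S}
  [3..3]={A,S,T1}  "a"  orig:{A,S}
  [4..4]={T0}  "b"  orig:{}
  [5..5]={A,S,T1}  "a"  orig:{A,S}
  [6..6]={T0}  "b"  orig:{}
  [0..1]={A}  "bb"
  [1..2]={S}  "ba"
  [2..3]={X2}  "aa"  orig:{}
  [3..4]={B,S}  "ab"
  [4..5]={S}  "ba"
  [5..6]={B,S}  "ab"
  [0..2]=∅  "bba"
  [1..3]={A}  "baa"
  [2..4]={S,X2}  "aab"  orig:{S}
  [3..5]={X2}  "aba"  orig:{}
  [4..6]={B}  "bab"
  [0..3]={S}  "bbaa"
  [1..4]={A}  "baab"
  [2..5]=∅  "aaba"
  [3..6]={S}  "abab"
  [0..4]={S}  "bbaab"
  [1..5]=∅  "baaba"
  [2..6]={X2}  "aabab"  orig:{}
  [0..5]=∅  "bbaaba"
  [1..6]={A}  "baabab"
  [0..6]={S}  "bbaabab"

S ∈ T[0,6] ⇒ YES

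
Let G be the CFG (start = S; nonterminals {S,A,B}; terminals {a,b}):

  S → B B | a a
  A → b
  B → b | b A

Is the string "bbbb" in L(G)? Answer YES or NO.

Convert to CNF:
  S -> B B | T1 T1
  A -> b
  B -> T0 A | b
  T0 -> b
  T1 -> a

CYK table (by increasing span):
  [0..0]={A,B,T0}  "b"  orig:{A,B}
  [1..1]={A,B,T0}  "b"  orig:{A,B}
  [2..2]={A,B,T0}  "b"  orig:{A,B}
  [3..3]={A,B,T0}  "b"  orig:{A,B}
  [0..1]={B,S}  "bb"
  [1..2]={B,S}  "bb"
  [2..3]={B,S}  "bb"
  [0..2]={S}  "bbb"
  [1..3]={S}  "bbb"
  [0..3]={S}  "bbbb"

S ∈ T[0,3] ⇒ YES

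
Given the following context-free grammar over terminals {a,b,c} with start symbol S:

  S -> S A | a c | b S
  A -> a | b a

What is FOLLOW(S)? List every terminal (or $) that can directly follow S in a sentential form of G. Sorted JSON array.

FIRST sets, iterate to fixpoint:
iter 1:
  A via A→a: +{a}
  A via A→b a: +{b}
  S via S→a c: +{a}
  S via S→b S: +{b}
  FIRST[S]={a,b}  FIRST[A]={a,b}
iter 2: (no change)
  FIRST[S]={a,b}  FIRST[A]={a,b}

FOLLOW sets:
initialize: $ ∈ FOLLOW(S)
round 1:
  S→S A: FOLLOW(S) ⊇ FIRST(A) = {a,b}; new: +{a,b}
  S→S A: FOLLOW(A) ⊇ FOLLOW(S) ⊇ {$,a,b}; new: +{$,a,b}
  FOLLOW[S]={$,a,b}  FOLLOW[A]={$,a,b}
round 2: done
  FOLLOW[S]={$,a,b}  FOLLOW[A]={$,a,b}

FOLLOW(S) = ["$", "a", "b"]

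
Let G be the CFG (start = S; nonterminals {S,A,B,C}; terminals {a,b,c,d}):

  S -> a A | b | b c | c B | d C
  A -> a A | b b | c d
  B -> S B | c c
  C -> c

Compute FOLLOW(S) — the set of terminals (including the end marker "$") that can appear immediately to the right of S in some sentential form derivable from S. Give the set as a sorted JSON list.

FIRST sets, iterate to fixpoint:
iter 1:
  A via A→a A: +{a}
  A via A→b b: +{b}
  A via A→c d: +{c}
  B via B→c c: +{c}
  C via C→c: +{c}
  S via S→a A: +{a}
  S via S→b: +{b}
  S via S→c B: +{c}
  S via S→d C: +{d}
  S: {a,b,c,d}  A: {a,b,c}  B: {c}  C: {c}
iter 2:
  B via B→S B: +{a,b,d}
  S: {a,b,c,d}  A: {a,b,c}  B: {a,b,c,d}  C: {c}
iter 3: (no change)
  S: {a,b,c,d}  A: {a,b,c}  B: {a,b,c,d}  C: {c}

FOLLOW sets:
FOLLOW(S) := {$}
pass 1:
  B→S B: FOLLOW(S) ⊇ FIRST(B) = {a,b,c,d}; new: +{a,b,c,d}
  S→a A: FOLLOW(A) ⊇ FOLLOW(S) ⊇ {$,a,b,c,d}; new: +{$,a,b,c,d}
  S→c B: FOLLOW(B) ⊇ FOLLOW(S) ⊇ {$,a,b,c,d}; new: +{$,a,b,c,d}
  S→d C: FOLLOW(C) ⊇ FOLLOW(S) ⊇ {$,a,b,c,d}; new: +{$,a,b,c,d}
  S: {$,a,b,c,d}  A: {$,a,b,c,d}  B: {$,a,b,c,d}  C: {$,a,b,c,d}
pass 2: done
  S: {$,a,b,c,d}  A: {$,a,b,c,d}  B: {$,a,b,c,d}  C: {$,a,b,c,d}

FOLLOW(S) = ["$", "a", "b", "c", "d"]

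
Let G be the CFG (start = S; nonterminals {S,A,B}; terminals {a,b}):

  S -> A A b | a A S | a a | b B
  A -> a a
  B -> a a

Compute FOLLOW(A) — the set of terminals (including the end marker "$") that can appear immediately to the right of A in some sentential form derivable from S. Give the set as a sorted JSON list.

Compute FIRST by fixpoint:
iter 1:
  A via A→a a: +{a}
  B via B→a a: +{a}
  S via S→A A b: +{a}
  S via S→b B: +{b}
  FIRST(S)={a,b}  FIRST(A)={a}  FIRST(B)={a}
iter 2: (stable)
  FIRST(S)={a,b}  FIRST(A)={a}  FIRST(B)={a}

Compute FOLLOW by fixpoint:
initialize: $ ∈ FOLLOW(S)
iter 1:
  S→A A b: FOLLOW(A) ⊇ FIRST(A) = {a}; new: +{a}
  S→A A b: FOLLOW(A) ⊇ FIRST(b) = {b}; new: +{b}
  S→b B: FOLLOW(B) ⊇ FOLLOW(S) ⊇ {$}; new: +{$}
  FOLLOW(S)={$}  FOLLOW(A)={a,b}  FOLLOW(B)={$}
iter 2: (stable)
  FOLLOW(S)={$}  FOLLOW(A)={a,b}  FOLLOW(B)={$}

FOLLOW(A) = ["a", "b"]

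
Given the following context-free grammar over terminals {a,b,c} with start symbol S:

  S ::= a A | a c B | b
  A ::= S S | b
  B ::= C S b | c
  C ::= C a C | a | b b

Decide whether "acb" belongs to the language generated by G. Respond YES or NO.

CNF form of G:
  S -> T1 A | T1 X5 | b
  A -> S S | b
  B -> C X3 | c
  C -> C X4 | T0 T0 | a
  T0 -> b
  T1 -> a
  T2 -> c
  X3 -> S T0
  X4 -> T1 C
  X5 -> T2 B

CYK table (by increasing span):
  cell(0,0) a: {C,T1}  orig:{C}
  cell(1,1) c: {B,T2}  orig:{B}
  cell(2,2) b: {A,S,T0}  orig:{A,S}
  cell(0,1) ac: ∅
  cell(1,2) cb: ∅
  cell(0,2) acb: ∅

S ∉ T[0,2] ⇒ NO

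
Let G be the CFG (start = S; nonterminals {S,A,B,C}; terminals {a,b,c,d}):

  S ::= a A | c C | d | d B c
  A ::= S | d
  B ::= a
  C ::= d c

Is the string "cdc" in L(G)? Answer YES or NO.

Convert to CNF:
  S -> T0 A | T1 C | T2 X4 | d
  A -> T0 A | T1 C | T2 X3 | d
  B -> a
  C -> T2 T1
  T0 -> a
  T1 -> c
  T2 -> d
  X3 -> B T1
  X4 -> B T1

CYK fill:
  T[0,0] 'c' = {T1}  orig:{}
  T[1,1] 'd' = {A,S,T2}  orig:{A,S}
  T[2,2] 'c' = {T1}  orig:{}
  T[0,1] 'cd' = ∅
  T[1,2] 'dc' = {C}
  T[0,2] 'cdc' = {A,S}

S ∈ T[0,2] ⇒ YES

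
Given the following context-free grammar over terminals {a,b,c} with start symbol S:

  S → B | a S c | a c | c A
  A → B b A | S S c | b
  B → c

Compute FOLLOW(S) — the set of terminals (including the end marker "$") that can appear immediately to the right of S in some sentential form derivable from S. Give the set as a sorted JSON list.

Compute FIRST by fixpoint:
round 1:
  A via A→b: +{b}
  B via B→c: +{c}
  S via S→B: +{c}
  S via S→a S c: +{a}
  FIRST(S)={a,c}  FIRST(A)={b}  FIRST(B)={c}
round 2:
  A via A→B b A: +{c}
  A via A→S S c: +{a}
  FIRST(S)={a,c}  FIRST(A)={a,b,c}  FIRST(B)={c}
round 3: done
  FIRST(S)={a,c}  FIRST(A)={a,b,c}  FIRST(B)={c}

FOLLOW iteration:
initialize: $ ∈ FOLLOW(S)
[1]
  A→B b A: FOLLOW(B) ⊇ FIRST(b) = {b}; new: +{b}
  A→S S c: FOLLOW(S) ⊇ FIRST(S) = {a,c}; new: +{a,c}
  S→B: FOLLOW(B) ⊇ FOLLOW(S) ⊇ {$,a,c}; new: +{$,a,c}
  S→c A: FOLLOW(A) ⊇ FOLLOW(S) ⊇ {$,a,c}; new: +{$,a,c}
  FOLLOW(S)={$,a,c}  FOLLOW(A)={$,a,c}  FOLLOW(B)={$,a,b,c}
[2] (no change)
  FOLLOW(S)={$,a,c}  FOLLOW(A)={$,a,c}  FOLLOW(B)={$,a,b,c}

FOLLOW(S) = ["$", "a", "c"]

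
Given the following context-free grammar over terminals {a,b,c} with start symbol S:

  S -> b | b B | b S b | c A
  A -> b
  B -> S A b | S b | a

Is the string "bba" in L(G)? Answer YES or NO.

CNF form of G:
  S -> T0 B | T0 X3 | T1 A | b
  A -> b
  B -> S T0 | S X2 | a
  T0 -> b
  T1 -> c
  X2 -> A T0
  X3 -> S T0

CYK fill:
  [0..0]={A,S,T0}  "b"  orig:{A,S}
  [1..1]={A,S,T0}  "b"  orig:{A,S}
  [2..2]={B}  "a"
  [0..1]={B,X2,X3}  "bb"  orig:{B}
  [1..2]={S}  "ba"
  [0..2]=∅  "bba"

S ∉ T[0,2] ⇒ NO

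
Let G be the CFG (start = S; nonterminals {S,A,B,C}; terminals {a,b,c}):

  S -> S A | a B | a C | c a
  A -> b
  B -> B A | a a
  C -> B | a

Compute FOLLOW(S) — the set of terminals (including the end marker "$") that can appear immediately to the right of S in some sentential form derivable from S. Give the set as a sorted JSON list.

FIRST sets, iterate to fixpoint:
[1]
  A via A→b: +{b}
  B via B→a a: +{a}
  C via C→B: +{a}
  S via S→a B: +{a}
  S via S→c a: +{c}
  FIRST[S]={a,c}  FIRST[A]={b}  FIRST[B]={a}  FIRST[C]={a}
[2] (no change)
  FIRST[S]={a,c}  FIRST[A]={b}  FIRST[B]={a}  FIRST[C]={a}

FOLLOW sets:
seed FOLLOW(S) with $
pass 1:
  B→B A: FOLLOW(B) ⊇ FIRST(A) = {b}; new: +{b}
  B→B A: FOLLOW(A) ⊇ FOLLOW(B) ⊇ {b}; new: +{b}
  S→S A: FOLLOW(S) ⊇ FIRST(A) = {b}; new: +{b}
  S→S A: FOLLOW(A) ⊇ FOLLOW(S) ⊇ {$,b}; new: +{$}
  S→a B: FOLLOW(B) ⊇ FOLLOW(S) ⊇ {$,b}; new: +{$}
  S→a C: FOLLOW(C) ⊇ FOLLOW(S) ⊇ {$,b}; new: +{$,b}
  S: {$,b}  A: {$,b}  B: {$,b}  C: {$,b}
pass 2: done
  S: {$,b}  A: {$,b}  B: {$,b}  C: {$,b}

FOLLOW(S) = ["$", "b"]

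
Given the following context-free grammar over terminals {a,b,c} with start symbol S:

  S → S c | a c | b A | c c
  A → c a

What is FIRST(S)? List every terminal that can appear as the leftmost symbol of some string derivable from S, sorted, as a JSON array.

FIRST iteration:
[1]
  A via A→c a: +{c}
  S via S→a c: +{a}
  S via S→b A: +{b}
  S via S→c c: +{c}
  S: {a,b,c}  A: {c}
[2] (stable)
  S: {a,b,c}  A: {c}

FIRST(S) = ["a", "b", "c"]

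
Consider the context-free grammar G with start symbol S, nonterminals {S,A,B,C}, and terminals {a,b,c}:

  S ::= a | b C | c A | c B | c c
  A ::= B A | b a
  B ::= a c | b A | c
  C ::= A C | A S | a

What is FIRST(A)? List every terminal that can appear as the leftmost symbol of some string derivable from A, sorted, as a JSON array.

Compute FIRST by fixpoint:
pass 1:
  A via A→b a: +{b}
  B via B→a c: +{a}
  B via B→b A: +{b}
  B via B→c: +{c}
  C via C→A C: +{b}
  C via C→a: +{a}
  S via S→a: +{a}
  S via S→b C: +{b}
  S via S→c A: +{c}
  S: {a,b,c}  A: {b}  B: {a,b,c}  C: {a,b}
pass 2:
  A via A→B A: +{a,c}
  C via C→A C: +{c}
  S: {a,b,c}  A: {a,b,c}  B: {a,b,c}  C: {a,b,c}
pass 3: (stable)
  S: {a,b,c}  A: {a,b,c}  B: {a,b,c}  C: {a,b,c}

FIRST(A) = ["a", "b", "c"]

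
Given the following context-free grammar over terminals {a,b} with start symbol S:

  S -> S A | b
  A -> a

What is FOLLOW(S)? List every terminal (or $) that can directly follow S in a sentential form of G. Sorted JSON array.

Compute FIRST by fixpoint:
round 1:
  A via A→a: +{a}
  S via S→b: +{b}
  FIRST[S]={b}  FIRST[A]={a}
round 2: (stable)
  FIRST[S]={b}  FIRST[A]={a}

Compute FOLLOW by fixpoint:
initialize: $ ∈ FOLLOW(S)
round 1:
  S→S A: FOLLOW(S) ⊇ FIRST(A) = {a}; new: +{a}
  S→S A: FOLLOW(A) ⊇ FOLLOW(S) ⊇ {$,a}; new: +{$,a}
  FOLLOW[S]={$,a}  FOLLOW[A]={$,a}
round 2: (stable)
  FOLLOW[S]={$,a}  FOLLOW[A]={$,a}

FOLLOW(S) = ["$", "a"]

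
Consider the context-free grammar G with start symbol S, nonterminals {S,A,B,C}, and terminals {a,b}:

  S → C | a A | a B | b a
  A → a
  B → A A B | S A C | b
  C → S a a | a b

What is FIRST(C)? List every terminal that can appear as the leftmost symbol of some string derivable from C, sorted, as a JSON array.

FIRST sets, iterate to fixpoint:
pass 1:
  A via A→a: +{a}
  B via B→A A B: +{a}
  B via B→b: +{b}
  C via C→a b: +{a}
  S via S→C: +{a}
  S via S→b a: +{b}
  FIRST(S)={a,b}  FIRST(A)={a}  FIRST(B)={a,b}  FIRST(C)={a}
pass 2:
  C via C→S a a: +{b}
  FIRST(S)={a,b}  FIRST(A)={a}  FIRST(B)={a,b}  FIRST(C)={a,b}
pass 3: (stable)
  FIRST(S)={a,b}  FIRST(A)={a}  FIRST(B)={a,b}  FIRST(C)={a,b}

FIRST(C) = ["a", "b"]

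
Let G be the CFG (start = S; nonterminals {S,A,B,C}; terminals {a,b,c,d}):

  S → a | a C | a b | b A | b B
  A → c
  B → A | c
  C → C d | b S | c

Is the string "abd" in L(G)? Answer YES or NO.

CNF form of G:
  S -> T1 A | T1 B | T2 C | T2 T1 | a
  A -> c
  B -> c
  C -> C T0 | T1 S | c
  T0 -> d
  T1 -> b
  T2 -> a

Fill CYK table bottom-up:
  [0..0]={S,T2}  "a"  orig:{S}
  [1..1]={T1}  "b"  orig:{}
  [2..2]={T0}  "d"  orig:{}
  [0..1]={S}  "ab"
  [1..2]=∅  "bd"
  [0..2]=∅  "abd"

S ∉ T[0,2] ⇒ NO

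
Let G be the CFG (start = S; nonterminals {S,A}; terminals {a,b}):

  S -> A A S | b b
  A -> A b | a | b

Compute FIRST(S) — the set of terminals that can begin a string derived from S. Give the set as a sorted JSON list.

Compute FIRST by fixpoint:
round 1:
  A via A→a: +{a}
  A via A→b: +{b}
  S via S→A A S: +{a,b}
  FIRST[S]={a,b}  FIRST[A]={a,b}
round 2: — fixpoint
  FIRST[S]={a,b}  FIRST[A]={a,b}

FIRST(S) = ["a", "b"]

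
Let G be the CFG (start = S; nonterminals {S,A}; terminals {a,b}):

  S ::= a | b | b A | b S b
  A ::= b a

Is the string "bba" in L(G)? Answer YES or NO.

Convert to CNF:
  S -> T0 A | T0 X2 | a | b
  A -> T0 T1
  T0 -> b
  T1 -> a
  X2 -> S T0

CYK fill:
  T[0,0] 'b' = {S,T0}  orig:{S}
  T[1,1] 'b' = {S,T0}  orig:{S}
  T[2,2] 'a' = {S,T1}  orig:{S}
  T[0,1] 'bb' = {X2}  orig:{}
  T[1,2] 'ba' = {A}
  T[0,2] 'bba' = {S}

S ∈ T[0,2] ⇒ YES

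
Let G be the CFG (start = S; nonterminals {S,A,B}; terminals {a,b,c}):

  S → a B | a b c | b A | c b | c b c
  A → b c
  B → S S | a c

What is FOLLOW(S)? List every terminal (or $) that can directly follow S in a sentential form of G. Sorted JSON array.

FIRST sets, iterate to fixpoint:
[1]
  A via A→b c: +{b}
  B via B→a c: +{a}
  S via S→a B: +{a}
  S via S→b A: +{b}
  S via S→c b: +{c}
  FIRST[S]={a,b,c}  FIRST[A]={b}  FIRST[B]={a}
[2]
  B via B→S S: +{b,c}
  FIRST[S]={a,b,c}  FIRST[A]={b}  FIRST[B]={a,b,c}
[3] — fixpoint
  FIRST[S]={a,b,c}  FIRST[A]={b}  FIRST[B]={a,b,c}

FOLLOW sets:
seed FOLLOW(S) with $
round 1:
  B→S S: FOLLOW(S) ⊇ FIRST(S) = {a,b,c}; new: +{a,b,c}
  S→a B: FOLLOW(B) ⊇ FOLLOW(S) ⊇ {$,a,b,c}; new: +{$,a,b,c}
  S→b A: FOLLOW(A) ⊇ FOLLOW(S) ⊇ {$,a,b,c}; new: +{$,a,b,c}
  FOLLOW(S)={$,a,b,c}  FOLLOW(A)={$,a,b,c}  FOLLOW(B)={$,a,b,c}
round 2: (stable)
  FOLLOW(S)={$,a,b,c}  FOLLOW(A)={$,a,b,c}  FOLLOW(B)={$,a,b,c}

FOLLOW(S) = ["$", "a", "b", "c"]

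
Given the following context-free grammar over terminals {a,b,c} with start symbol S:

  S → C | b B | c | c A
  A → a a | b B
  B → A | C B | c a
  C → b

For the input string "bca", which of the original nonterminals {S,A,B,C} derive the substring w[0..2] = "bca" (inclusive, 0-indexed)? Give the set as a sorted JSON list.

Convert to CNF:
  S -> T1 B | T2 A | b | c
  A -> T0 T0 | T1 B
  B -> C B | T0 T0 | T1 B | T2 T0
  C -> b
  T0 -> a
  T1 -> b
  T2 -> c

CYK fill — only the sub-triangle for w[0..2]:
  T[0,0] 'b' = {C,S,T1}  orig:{C,S}
  T[1,1] 'c' = {S,T2}  orig:{S}
  T[2,2] 'a' = {T0}  orig:{}
  T[0,1] 'bc' = ∅
  T[1,2] 'ca' = {B}
  T[0,2] 'bca' = {A,B,S}

Original NTs in T[0,2] deriving "bca": ["A", "B", "S"]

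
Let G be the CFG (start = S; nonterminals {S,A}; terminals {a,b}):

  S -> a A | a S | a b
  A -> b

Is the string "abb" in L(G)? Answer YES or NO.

Convert to CNF:
  S -> T0 A | T0 S | T0 T1
  A -> b
  T0 -> a
  T1 -> b

Fill CYK table bottom-up:
  [0..0]={T0}  "a"  orig:{}
  [1..1]={A,T1}  "b"  orig:{A}
  [2..2]={A,T1}  "b"  orig:{A}
  [0..1]={S}  "ab"
  [1..2]=∅  "bb"
  [0..2]=∅  "abb"

S ∉ T[0,2] ⇒ NO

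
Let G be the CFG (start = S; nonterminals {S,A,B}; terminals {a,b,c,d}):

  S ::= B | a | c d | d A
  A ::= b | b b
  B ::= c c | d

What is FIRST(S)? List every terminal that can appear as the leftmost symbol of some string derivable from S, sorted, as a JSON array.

FIRST sets, iterate to fixpoint:
[1]
  A via A→b: +{b}
  B via B→c c: +{c}
  B via B→d: +{d}
  S via S→B: +{c,d}
  S via S→a: +{a}
  S: {a,c,d}  A: {b}  B: {c,d}
[2] — fixpoint
  S: {a,c,d}  A: {b}  B: {c,d}

FIRST(S) = ["a", "c", "d"]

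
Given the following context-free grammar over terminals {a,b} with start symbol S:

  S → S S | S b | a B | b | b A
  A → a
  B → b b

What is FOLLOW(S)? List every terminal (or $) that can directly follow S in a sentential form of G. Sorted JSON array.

Compute FIRST by fixpoint:
round 1:
  A via A→a: +{a}
  B via B→b b: +{b}
  S via S→a B: +{a}
  S via S→b: +{b}
  FIRST[S]={a,b}  FIRST[A]={a}  FIRST[B]={b}
round 2: (no change)
  FIRST[S]={a,b}  FIRST[A]={a}  FIRST[B]={b}

FOLLOW iteration:
FOLLOW(S) := {$}
round 1:
  S→S S: FOLLOW(S) ⊇ FIRST(S) = {a,b}; new: +{a,b}
  S→a B: FOLLOW(B) ⊇ FOLLOW(S) ⊇ {$,a,b}; new: +{$,a,b}
  S→b A: FOLLOW(A) ⊇ FOLLOW(S) ⊇ {$,a,b}; new: +{$,a,b}
  S: {$,a,b}  A: {$,a,b}  B: {$,a,b}
round 2: — fixpoint
  S: {$,a,b}  A: {$,a,b}  B: {$,a,b}

FOLLOW(S) = ["$", "a", "b"]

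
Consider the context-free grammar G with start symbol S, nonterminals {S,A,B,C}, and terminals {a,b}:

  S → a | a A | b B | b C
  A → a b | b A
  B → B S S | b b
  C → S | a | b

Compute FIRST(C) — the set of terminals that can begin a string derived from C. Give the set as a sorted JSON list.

Compute FIRST by fixpoint:
round 1:
  A via A→a b: +{a}
  A via A→b A: +{b}
  B via B→b b: +{b}
  C via C→a: +{a}
  C via C→b: +{b}
  S via S→a: +{a}
  S via S→b B: +{b}
  S: {a,b}  A: {a,b}  B: {b}  C: {a,b}
round 2: done
  S: {a,b}  A: {a,b}  B: {b}  C: {a,b}

FIRST(C) = ["a", "b"]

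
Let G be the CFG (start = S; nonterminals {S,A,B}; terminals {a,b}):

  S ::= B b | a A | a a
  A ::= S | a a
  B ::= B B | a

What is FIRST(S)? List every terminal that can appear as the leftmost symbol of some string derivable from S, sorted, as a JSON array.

FIRST sets, iterate to fixpoint:
round 1:
  A via A→a a: +{a}
  B via B→a: +{a}
  S via S→B b: +{a}
  FIRST[S]={a}  FIRST[A]={a}  FIRST[B]={a}
round 2: (no change)
  FIRST[S]={a}  FIRST[A]={a}  FIRST[B]={a}

FIRST(S) = ["a"]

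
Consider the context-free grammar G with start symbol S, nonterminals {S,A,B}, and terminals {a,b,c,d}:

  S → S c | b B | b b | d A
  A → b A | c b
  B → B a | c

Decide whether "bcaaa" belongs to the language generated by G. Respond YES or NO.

CNF form of G:
  S -> S T1 | T0 B | T0 T0 | T3 A
  A -> T0 A | T1 T0
  B -> B T2 | c
  T0 -> b
  T1 -> c
  T2 -> a
  T3 -> d

CYK fill:
  cell(0,0) b: {T0}  orig:{}
  cell(1,1) c: {B,T1}  orig:{B}
  cell(2,2) a: {T2}  orig:{}
  cell(3,3) a: {T2}  orig:{}
  cell(4,4) a: {T2}  orig:{}
  cell(0,1) bc: {S}
  cell(1,2) ca: {B}
  cell(2,3) aa: ∅
  cell(3,4) aa: ∅
  cell(0,2) bca: {S}
  cell(1,3) caa: {B}
  cell(2,4) aaa: ∅
  cell(0,3) bcaa: {S}
  cell(1,4) caaa: {B}
  cell(0,4) bcaaa: {S}

S ∈ T[0,4] ⇒ YES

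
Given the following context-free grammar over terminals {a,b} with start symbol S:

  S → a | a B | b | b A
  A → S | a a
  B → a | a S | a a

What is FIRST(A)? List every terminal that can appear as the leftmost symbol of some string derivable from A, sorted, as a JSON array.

Compute FIRST by fixpoint:
iter 1:
  A via A→a a: +{a}
  B via B→a: +{a}
  S via S→a: +{a}
  S via S→b: +{b}
  FIRST[S]={a,b}  FIRST[A]={a}  FIRST[B]={a}
iter 2:
  A via A→S: +{b}
  FIRST[S]={a,b}  FIRST[A]={a,b}  FIRST[B]={a}
iter 3: (stable)
  FIRST[S]={a,b}  FIRST[A]={a,b}  FIRST[B]={a}

FIRST(A) = ["a", "b"]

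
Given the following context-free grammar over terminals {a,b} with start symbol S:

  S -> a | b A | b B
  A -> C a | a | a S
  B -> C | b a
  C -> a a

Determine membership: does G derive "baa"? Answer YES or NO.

CNF form of G:
  S -> T1 A | T1 B | a
  A -> C T0 | T0 S | a
  B -> T0 T0 | T1 T0
  C -> T0 T0
  T0 -> a
  T1 -> b

CYK fill:
  cell(0,0) b: {T1}  orig:{}
  cell(1,1) a: {A,S,T0}  orig:{A,S}
  cell(2,2) a: {A,S,T0}  orig:{A,S}
  cell(0,1) ba: {B,S}
  cell(1,2) aa: {A,B,C}
  cell(0,2) baa: {S}

S ∈ T[0,2] ⇒ YES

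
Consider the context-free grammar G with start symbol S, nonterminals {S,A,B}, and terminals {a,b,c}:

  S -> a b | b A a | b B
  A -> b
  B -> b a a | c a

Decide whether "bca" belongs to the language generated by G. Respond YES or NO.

CNF form of G:
  S -> T0 B | T0 X4 | T1 T0
  A -> b
  B -> T0 X3 | T2 T1
  T0 -> b
  T1 -> a
  T2 -> c
  X3 -> T1 T1
  X4 -> A T1

Fill CYK table bottom-up:
  cell(0,0) b: {A,T0}  orig:{A}
  cell(1,1) c: {T2}  orig:{}
  cell(2,2) a: {T1}  orig:{}
  cell(0,1) bc: ∅
  cell(1,2) ca: {B}
  cell(0,2) bca: {S}

S ∈ T[0,2] ⇒ YES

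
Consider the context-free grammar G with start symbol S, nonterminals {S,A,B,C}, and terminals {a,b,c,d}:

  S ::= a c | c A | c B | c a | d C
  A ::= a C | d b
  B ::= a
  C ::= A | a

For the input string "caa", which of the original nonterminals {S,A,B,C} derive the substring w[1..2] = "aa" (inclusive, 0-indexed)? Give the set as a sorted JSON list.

CNF form of G:
  S -> T0 T3 | T1 C | T3 A | T3 B | T3 T0
  A -> T0 C | T1 T2
  B -> a
  C -> T0 C | T1 T2 | a
  T0 -> a
  T1 -> d
  T2 -> b
  T3 -> c

CYK table (by increasing span) (cells [i..j] with 1 ≤ i ≤ j ≤ 2 only):
  [1..1]={B,C,T0}  "a"  orig:{B,C}
  [2..2]={B,C,T0}  "a"  orig:{B,C}
  [1..2]={A,C}  "aa"

Original NTs in T[1,2] deriving "aa": ["A", "C"]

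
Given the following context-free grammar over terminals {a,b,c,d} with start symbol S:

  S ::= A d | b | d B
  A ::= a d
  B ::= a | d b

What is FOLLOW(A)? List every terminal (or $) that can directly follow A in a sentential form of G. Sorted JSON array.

Compute FIRST by fixpoint:
iter 1:
  A via A→a d: +{a}
  B via B→a: +{a}
  B via B→d b: +{d}
  S via S→A d: +{a}
  S via S→b: +{b}
  S via S→d B: +{d}
  FIRST[S]={a,b,d}  FIRST[A]={a}  FIRST[B]={a,d}
iter 2: — fixpoint
  FIRST[S]={a,b,d}  FIRST[A]={a}  FIRST[B]={a,d}

Compute FOLLOW by fixpoint:
seed FOLLOW(S) with $
iter 1:
  S→A d: FOLLOW(A) ⊇ FIRST(d) = {d}; new: +{d}
  S→d B: FOLLOW(B) ⊇ FOLLOW(S) ⊇ {$}; new: +{$}
  S: {$}  A: {d}  B: {$}
iter 2: — fixpoint
  S: {$}  A: {d}  B: {$}

FOLLOW(A) = ["d"]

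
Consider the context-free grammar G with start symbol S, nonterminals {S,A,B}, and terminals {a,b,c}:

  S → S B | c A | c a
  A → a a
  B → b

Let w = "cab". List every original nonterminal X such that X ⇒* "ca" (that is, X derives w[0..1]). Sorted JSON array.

CNF form of G:
  S -> S B | T1 A | T1 T0
  A -> T0 T0
  B -> b
  T0 -> a
  T1 -> c

CYK fill, restricted to cells inside w[0..1]:
  T[0,0] 'c' = {T1}  orig:{}
  T[1,1] 'a' = {T0}  orig:{}
  T[0,1] 'ca' = {S}

Original NTs in T[0,1] deriving "ca": ["S"]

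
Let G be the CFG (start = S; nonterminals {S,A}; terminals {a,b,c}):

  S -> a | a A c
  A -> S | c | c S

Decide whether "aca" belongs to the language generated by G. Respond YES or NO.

Convert to CNF:
  S -> T0 X3 | a
  A -> T0 X2 | T1 S | a | c
  T0 -> a
  T1 -> c
  X2 -> A T1
  X3 -> A T1

CYK table (by increasing span):
  [0..0]={A,S,T0}  "a"  orig:{A,S}
  [1..1]={A,T1}  "c"  orig:{A}
  [2..2]={A,S,T0}  "a"  orig:{A,S}
  [0..1]={X2,X3}  "ac"  orig:{}
  [1..2]={A}  "ca"
  [0..2]=∅  "aca"

S ∉ T[0,2] ⇒ NO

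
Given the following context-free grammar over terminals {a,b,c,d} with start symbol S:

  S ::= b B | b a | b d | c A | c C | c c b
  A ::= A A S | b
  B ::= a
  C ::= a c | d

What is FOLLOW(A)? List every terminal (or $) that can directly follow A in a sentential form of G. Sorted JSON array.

FIRST sets, iterate to fixpoint:
iter 1:
  A via A→b: +{b}
  B via B→a: +{a}
  C via C→a c: +{a}
  C via C→d: +{d}
  S via S→b B: +{b}
  S via S→c A: +{c}
  FIRST[S]={b,c}  FIRST[A]={b}  FIRST[B]={a}  FIRST[C]={a,d}
iter 2: (stable)
  FIRST[S]={b,c}  FIRST[A]={b}  FIRST[B]={a}  FIRST[C]={a,d}

FOLLOW sets:
FOLLOW(S) := {$}
[1]
  A→A A S: FOLLOW(A) ⊇ FIRST(A) = {b}; new: +{b}
  A→A A S: FOLLOW(A) ⊇ FIRST(S) = {b,c}; new: +{c}
  A→A A S: FOLLOW(S) ⊇ FOLLOW(A) ⊇ {b,c}; new: +{b,c}
  S→b B: FOLLOW(B) ⊇ FOLLOW(S) ⊇ {$,b,c}; new: +{$,b,c}
  S→c A: FOLLOW(A) ⊇ FOLLOW(S) ⊇ {$,b,c}; new: +{$}
  S→c C: FOLLOW(C) ⊇ FOLLOW(S) ⊇ {$,b,c}; new: +{$,b,c}
  S: {$,b,c}  A: {$,b,c}  B: {$,b,c}  C: {$,b,c}
[2] (stable)
  S: {$,b,c}  A: {$,b,c}  B: {$,b,c}  C: {$,b,c}

FOLLOW(A) = ["$", "b", "c"]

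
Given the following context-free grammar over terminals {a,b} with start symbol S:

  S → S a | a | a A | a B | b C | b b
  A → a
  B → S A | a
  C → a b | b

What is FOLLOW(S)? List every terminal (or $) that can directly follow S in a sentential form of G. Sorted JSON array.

FIRST sets, iterate to fixpoint:
iter 1:
  A via A→a: +{a}
  B via B→a: +{a}
  C via C→a b: +{a}
  C via C→b: +{b}
  S via S→a: +{a}
  S via S→b C: +{b}
  S: {a,b}  A: {a}  B: {a}  C: {a,b}
iter 2:
  B via B→S A: +{b}
  S: {a,b}  A: {a}  B: {a,b}  C: {a,b}
iter 3: (stable)
  S: {a,b}  A: {a}  B: {a,b}  C: {a,b}

Compute FOLLOW by fixpoint:
FOLLOW(S) := {$}
round 1:
  B→S A: FOLLOW(S) ⊇ FIRST(A) = {a}; new: +{a}
  S→a A: FOLLOW(A) ⊇ FOLLOW(S) ⊇ {$,a}; new: +{$,a}
  S→a B: FOLLOW(B) ⊇ FOLLOW(S) ⊇ {$,a}; new: +{$,a}
  S→b C: FOLLOW(C) ⊇ FOLLOW(S) ⊇ {$,a}; new: +{$,a}
  S: {$,a}  A: {$,a}  B: {$,a}  C: {$,a}
round 2: done
  S: {$,a}  A: {$,a}  B: {$,a}  C: {$,a}

FOLLOW(S) = ["$", "a"]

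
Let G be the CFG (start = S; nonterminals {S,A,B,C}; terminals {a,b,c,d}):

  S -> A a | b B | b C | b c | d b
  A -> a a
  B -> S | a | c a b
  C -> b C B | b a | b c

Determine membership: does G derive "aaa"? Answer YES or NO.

Convert to CNF:
  S -> A T0 | T1 B | T1 C | T1 T2 | T3 T1
  A -> T0 T0
  B -> A T0 | T1 B | T1 C | T1 T2 | T2 X4 | T3 T1 | a
  C -> T1 T0 | T1 T2 | T1 X5
  T0 -> a
  T1 -> b
  T2 -> c
  T3 -> d
  X4 -> T0 T1
  X5 -> C B

Fill CYK table bottom-up:
  [0..0]={B,T0}  "a"  orig:{B}
  [1..1]={B,T0}  "a"  orig:{B}
  [2..2]={B,T0}  "a"  orig:{B}
  [0..1]={A}  "aa"
  [1..2]={A}  "aa"
  [0..2]={B,S}  "aaa"

S ∈ T[0,2] ⇒ YES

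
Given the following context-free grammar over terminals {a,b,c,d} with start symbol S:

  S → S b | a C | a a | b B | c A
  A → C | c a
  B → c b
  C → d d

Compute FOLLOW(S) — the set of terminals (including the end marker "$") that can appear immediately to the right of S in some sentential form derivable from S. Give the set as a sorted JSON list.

FIRST iteration:
iter 1:
  A via A→c a: +{c}
  B via B→c b: +{c}
  C via C→d d: +{d}
  S via S→a C: +{a}
  S via S→b B: +{b}
  S via S→c A: +{c}
  S: {a,b,c}  A: {c}  B: {c}  C: {d}
iter 2:
  A via A→C: +{d}
  S: {a,b,c}  A: {c,d}  B: {c}  C: {d}
iter 3: done
  S: {a,b,c}  A: {c,d}  B: {c}  C: {d}

FOLLOW iteration:
initialize: $ ∈ FOLLOW(S)
[1]
  S→S b: FOLLOW(S) ⊇ FIRST(b) = {b}; new: +{b}
  S→a C: FOLLOW(C) ⊇ FOLLOW(S) ⊇ {$,b}; new: +{$,b}
  S→b B: FOLLOW(B) ⊇ FOLLOW(S) ⊇ {$,b}; new: +{$,b}
  S→c A: FOLLOW(A) ⊇ FOLLOW(S) ⊇ {$,b}; new: +{$,b}
  S: {$,b}  A: {$,b}  B: {$,b}  C: {$,b}
[2] — fixpoint
  S: {$,b}  A: {$,b}  B: {$,b}  C: {$,b}

FOLLOW(S) = ["$", "b"]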